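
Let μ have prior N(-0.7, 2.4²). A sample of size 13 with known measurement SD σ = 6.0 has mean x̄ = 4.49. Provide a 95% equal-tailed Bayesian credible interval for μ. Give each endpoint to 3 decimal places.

Posterior precision = 1/2.4² + 13/6.0² = 0.1736 + 0.3611 = 0.5347, so posterior SD = 1.3675.
Posterior mean = (-0.7/2.4² + 13·4.49/6.0²) / 0.5347 = 2.8049.
Interval: 2.8049 ± 1.960 × 1.3675 → [0.125, 5.485].

[0.125, 5.485]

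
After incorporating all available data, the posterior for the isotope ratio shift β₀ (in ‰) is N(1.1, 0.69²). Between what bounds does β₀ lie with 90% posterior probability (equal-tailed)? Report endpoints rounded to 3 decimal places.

The posterior is symmetric, so the 90% equal-tailed interval is β₀ = 1.1 ± z·0.69 with z = 1.645.
Half-width: 1.645 × 0.69 = 1.135.
1.1 − 1.135 = -0.035; 1.1 + 1.135 = 2.235.

[-0.035, 2.235]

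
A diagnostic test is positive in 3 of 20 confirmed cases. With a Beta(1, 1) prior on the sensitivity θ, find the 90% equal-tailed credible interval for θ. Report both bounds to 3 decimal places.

[0.068, 0.329]

Posterior: Beta(1+3, 1+17) = Beta(4, 18).
Equal-tailed 90% interval: the 0.05 and 0.95 quantiles of Beta(4, 18).
Posterior mean ≈ 0.182, SD ≈ 0.080; a Normal approximation gives roughly [0.050, 0.314].
Exact: F⁻¹(0.05) = 0.068; F⁻¹(0.95) = 0.329.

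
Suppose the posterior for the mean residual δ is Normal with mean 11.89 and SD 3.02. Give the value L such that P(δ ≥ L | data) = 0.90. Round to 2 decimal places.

Need L with P(δ ≥ L) = 0.90: L = 11.89 − z_{0.1}·3.02.
z = 1.282; L = 11.89 − 1.282 × 3.02 = 8.02.

8.02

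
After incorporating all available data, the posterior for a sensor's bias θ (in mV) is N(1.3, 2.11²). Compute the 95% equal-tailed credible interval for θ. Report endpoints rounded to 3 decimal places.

The posterior is symmetric, so the 95% equal-tailed interval is θ = 1.3 ± z·2.11 with z = 1.960.
Half-width: 1.960 × 2.11 = 4.136.
1.3 − 4.136 = -2.836; 1.3 + 4.136 = 5.436.

[-2.836, 5.436]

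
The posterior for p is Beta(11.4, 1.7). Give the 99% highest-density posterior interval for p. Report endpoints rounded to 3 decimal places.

[0.596, 1.000]

The posterior is unimodal and skewed, so the HPD interval has equal density at both endpoints and is the shortest 99% interval.
Solving f(0.596) = f(1.000) with F(1.000) − F(0.596) = 0.99 gives [0.596, 1.000].
For comparison, the equal-tailed interval is [0.558, 0.995]; the HPD is narrower and shifted toward the mode.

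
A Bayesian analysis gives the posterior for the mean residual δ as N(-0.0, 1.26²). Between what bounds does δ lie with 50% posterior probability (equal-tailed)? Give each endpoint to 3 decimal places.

The posterior is symmetric, so the 50% equal-tailed interval is δ = -0.0 ± z·1.26 with z = 0.674.
Half-width: 0.674 × 1.26 = 0.850.
-0.0 − 0.850 = -0.850; -0.0 + 0.850 = 0.850.

[-0.850, 0.850]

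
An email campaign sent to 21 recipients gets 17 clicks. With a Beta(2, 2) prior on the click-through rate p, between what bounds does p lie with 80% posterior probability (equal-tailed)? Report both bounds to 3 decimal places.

[0.648, 0.863]

Posterior: Beta(2+17, 2+4) = Beta(19, 6).
Equal-tailed 80% interval: the 0.1 and 0.9 quantiles of Beta(19, 6).
Posterior mean ≈ 0.760, SD ≈ 0.084; a Normal approximation gives roughly [0.653, 0.867].
Exact: F⁻¹(0.1) = 0.648; F⁻¹(0.9) = 0.863.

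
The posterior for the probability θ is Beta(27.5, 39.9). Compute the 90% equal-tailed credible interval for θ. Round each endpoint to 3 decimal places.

Posterior: Beta(27.5, 39.9).
Equal-tailed 90% interval: the 0.05 and 0.95 quantiles of Beta(27.5, 39.9).
Posterior mean ≈ 0.408, SD ≈ 0.059; a Normal approximation gives roughly [0.310, 0.506].
Exact: F⁻¹(0.05) = 0.312; F⁻¹(0.95) = 0.507.

[0.312, 0.507]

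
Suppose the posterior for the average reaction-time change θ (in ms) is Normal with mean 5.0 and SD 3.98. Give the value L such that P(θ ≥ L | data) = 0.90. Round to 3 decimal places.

-0.101

Need L with P(θ ≥ L) = 0.90: L = 5.0 − z_{0.1}·3.98.
z = 1.282; L = 5.0 − 1.282 × 3.98 = -0.101.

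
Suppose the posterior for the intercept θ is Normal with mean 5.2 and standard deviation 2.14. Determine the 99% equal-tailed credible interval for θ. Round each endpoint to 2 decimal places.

The posterior is symmetric, so the 99% equal-tailed interval is θ = 5.2 ± z·2.14 with z = 2.576.
Half-width: 2.576 × 2.14 = 5.51.
5.2 − 5.51 = -0.31; 5.2 + 5.51 = 10.71.

[-0.31, 10.71]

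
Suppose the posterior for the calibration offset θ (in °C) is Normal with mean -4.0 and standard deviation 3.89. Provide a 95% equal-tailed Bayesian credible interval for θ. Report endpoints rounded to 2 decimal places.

The posterior is symmetric, so the 95% equal-tailed interval is θ = -4.0 ± z·3.89 with z = 1.960.
Half-width: 1.960 × 3.89 = 7.62.
-4.0 − 7.62 = -11.62; -4.0 + 7.62 = 3.62.

[-11.62, 3.62]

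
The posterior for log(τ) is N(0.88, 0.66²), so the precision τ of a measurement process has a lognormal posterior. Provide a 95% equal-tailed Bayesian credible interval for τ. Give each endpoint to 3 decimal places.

On the log scale the 95% interval is 0.88 ± 1.960 × 0.66 = [-0.4136, 2.1736].
Exponentiate: [e^-0.4136, e^2.1736] = [0.661, 8.790].

[0.661, 8.790]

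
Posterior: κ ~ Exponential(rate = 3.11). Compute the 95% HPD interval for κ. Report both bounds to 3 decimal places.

The exponential density is strictly decreasing on [0, ∞), so the HPD interval is anchored at 0: [0, q] with P(κ ≤ q) = 0.95.
q = −ln(1 − 0.95) / 3.11 = 2.9957 / 3.11 = 0.963.

[0.000, 0.963]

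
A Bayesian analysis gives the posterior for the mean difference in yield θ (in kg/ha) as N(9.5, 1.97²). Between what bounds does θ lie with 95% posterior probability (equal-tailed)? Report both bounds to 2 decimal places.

The posterior is symmetric, so the 95% equal-tailed interval is θ = 9.5 ± z·1.97 with z = 1.960.
Half-width: 1.960 × 1.97 = 3.86.
9.5 − 3.86 = 5.64; 9.5 + 3.86 = 13.36.

[5.64, 13.36]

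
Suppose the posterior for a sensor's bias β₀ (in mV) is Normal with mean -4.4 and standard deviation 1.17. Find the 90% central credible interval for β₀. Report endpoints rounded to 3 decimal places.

The posterior is symmetric, so the 90% equal-tailed interval is β₀ = -4.4 ± z·1.17 with z = 1.645.
Half-width: 1.645 × 1.17 = 1.924.
-4.4 − 1.924 = -6.324; -4.4 + 1.924 = -2.476.

[-6.324, -2.476]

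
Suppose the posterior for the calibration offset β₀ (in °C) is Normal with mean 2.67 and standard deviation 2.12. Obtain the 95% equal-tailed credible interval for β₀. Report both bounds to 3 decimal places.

[-1.485, 6.825]

The posterior is symmetric, so the 95% equal-tailed interval is β₀ = 2.67 ± z·2.12 with z = 1.960.
Half-width: 1.960 × 2.12 = 4.155.
2.67 − 4.155 = -1.485; 2.67 + 4.155 = 6.825.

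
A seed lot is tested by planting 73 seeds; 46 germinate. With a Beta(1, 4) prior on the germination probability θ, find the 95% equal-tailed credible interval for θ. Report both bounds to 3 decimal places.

[0.492, 0.708]

Posterior: Beta(1+46, 4+27) = Beta(47, 31).
Equal-tailed 95% interval: the 0.025 and 0.975 quantiles of Beta(47, 31).
Posterior mean ≈ 0.603, SD ≈ 0.055; a Normal approximation gives roughly [0.495, 0.710].
Exact: F⁻¹(0.025) = 0.492; F⁻¹(0.975) = 0.708.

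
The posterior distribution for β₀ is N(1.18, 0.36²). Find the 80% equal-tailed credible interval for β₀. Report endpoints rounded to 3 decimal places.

[0.719, 1.641]

The posterior is symmetric, so the 80% equal-tailed interval is β₀ = 1.18 ± z·0.36 with z = 1.282.
Half-width: 1.282 × 0.36 = 0.461.
1.18 − 0.461 = 0.719; 1.18 + 0.461 = 1.641.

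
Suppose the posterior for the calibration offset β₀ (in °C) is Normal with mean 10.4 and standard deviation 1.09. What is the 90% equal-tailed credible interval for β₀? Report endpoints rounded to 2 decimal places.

[8.61, 12.19]

The posterior is symmetric, so the 90% equal-tailed interval is β₀ = 10.4 ± z·1.09 with z = 1.645.
Half-width: 1.645 × 1.09 = 1.79.
10.4 − 1.79 = 8.61; 10.4 + 1.79 = 12.19.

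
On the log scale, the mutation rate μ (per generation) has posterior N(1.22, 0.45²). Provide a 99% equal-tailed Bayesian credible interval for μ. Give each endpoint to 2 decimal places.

[1.06, 10.80]

On the log scale the 99% interval is 1.22 ± 2.576 × 0.45 = [0.0609, 2.3791].
Exponentiate: [e^0.0609, e^2.3791] = [1.06, 10.80].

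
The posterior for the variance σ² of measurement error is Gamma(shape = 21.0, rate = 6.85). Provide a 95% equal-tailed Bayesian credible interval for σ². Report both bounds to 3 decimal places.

[1.898, 4.509]

Posterior: Gamma(shape 21.0, rate 6.85).
Equal-tailed 95% interval: Gamma(21.0, 6.85) quantiles at 0.025 and 0.975.
Posterior mean ≈ 3.066, SD ≈ 0.669; a Normal approximation gives roughly [1.754, 4.377].
Exact: lower = 1.898; upper = 4.509.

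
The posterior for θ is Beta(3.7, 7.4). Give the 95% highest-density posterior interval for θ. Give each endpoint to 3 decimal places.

The posterior is unimodal and skewed, so the HPD interval has equal density at both endpoints and is the shortest 95% interval.
Solving f(0.086) = f(0.597) with F(0.597) − F(0.086) = 0.95 gives [0.086, 0.597].
For comparison, the equal-tailed interval is [0.103, 0.620]; the HPD is narrower and shifted toward the mode.

[0.086, 0.597]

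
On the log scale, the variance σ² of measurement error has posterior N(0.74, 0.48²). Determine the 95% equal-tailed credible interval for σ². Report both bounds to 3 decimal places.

[0.818, 5.370]

On the log scale the 95% interval is 0.74 ± 1.960 × 0.48 = [-0.2008, 1.6808].
Exponentiate: [e^-0.2008, e^1.6808] = [0.818, 5.370].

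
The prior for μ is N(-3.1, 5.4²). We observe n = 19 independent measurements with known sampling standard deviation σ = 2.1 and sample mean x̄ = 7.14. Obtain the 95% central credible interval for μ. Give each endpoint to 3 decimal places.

Posterior precision = 1/5.4² + 19/2.1² = 0.0343 + 4.3084 = 4.3427, so posterior SD = 0.4799.
Posterior mean = (-3.1/5.4² + 19·7.14/2.1²) / 4.3427 = 7.0591.
Interval: 7.0591 ± 1.960 × 0.4799 → [6.119, 8.000].

[6.119, 8.000]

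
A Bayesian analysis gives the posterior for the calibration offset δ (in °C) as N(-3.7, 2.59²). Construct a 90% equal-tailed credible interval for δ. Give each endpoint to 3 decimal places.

[-7.960, 0.560]

The posterior is symmetric, so the 90% equal-tailed interval is δ = -3.7 ± z·2.59 with z = 1.645.
Half-width: 1.645 × 2.59 = 4.260.
-3.7 − 4.260 = -7.960; -3.7 + 4.260 = 0.560.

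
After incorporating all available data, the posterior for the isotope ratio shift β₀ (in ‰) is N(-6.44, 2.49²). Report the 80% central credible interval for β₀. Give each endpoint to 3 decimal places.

The posterior is symmetric, so the 80% equal-tailed interval is β₀ = -6.44 ± z·2.49 with z = 1.282.
Half-width: 1.282 × 2.49 = 3.191.
-6.44 − 3.191 = -9.631; -6.44 + 3.191 = -3.249.

[-9.631, -3.249]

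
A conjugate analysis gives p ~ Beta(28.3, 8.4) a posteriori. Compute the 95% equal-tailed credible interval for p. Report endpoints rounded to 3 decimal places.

[0.624, 0.890]

Posterior: Beta(28.3, 8.4).
Equal-tailed 95% interval: the 0.025 and 0.975 quantiles of Beta(28.3, 8.4).
Posterior mean ≈ 0.771, SD ≈ 0.068; a Normal approximation gives roughly [0.637, 0.905].
Exact: F⁻¹(0.025) = 0.624; F⁻¹(0.975) = 0.890.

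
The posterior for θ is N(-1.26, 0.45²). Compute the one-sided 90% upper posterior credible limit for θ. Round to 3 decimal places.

Need U with P(θ ≤ U) = 0.90: U = -1.26 + z_{0.1}·0.45.
z = 1.282; U = -1.26 + 1.282 × 0.45 = -0.683.

-0.683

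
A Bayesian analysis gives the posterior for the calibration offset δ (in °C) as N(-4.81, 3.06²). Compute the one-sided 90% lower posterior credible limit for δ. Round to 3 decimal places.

Need L with P(δ ≥ L) = 0.90: L = -4.81 − z_{0.1}·3.06.
z = 1.282; L = -4.81 − 1.282 × 3.06 = -8.732.

-8.732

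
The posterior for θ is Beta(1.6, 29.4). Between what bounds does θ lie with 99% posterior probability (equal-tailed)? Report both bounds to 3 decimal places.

[0.002, 0.200]

Posterior: Beta(1.6, 29.4).
Equal-tailed 99% interval: the 0.005 and 0.995 quantiles of Beta(1.6, 29.4).
Posterior mean ≈ 0.052, SD ≈ 0.039; a Normal approximation gives roughly [-0.049, 0.152].
Exact: F⁻¹(0.005) = 0.002; F⁻¹(0.995) = 0.200.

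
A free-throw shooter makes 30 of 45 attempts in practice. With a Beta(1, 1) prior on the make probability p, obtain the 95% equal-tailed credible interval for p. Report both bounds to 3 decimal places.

[0.520, 0.786]

Posterior: Beta(1+30, 1+15) = Beta(31, 16).
Equal-tailed 95% interval: the 0.025 and 0.975 quantiles of Beta(31, 16).
Posterior mean ≈ 0.660, SD ≈ 0.068; a Normal approximation gives roughly [0.526, 0.794].
Exact: F⁻¹(0.025) = 0.520; F⁻¹(0.975) = 0.786.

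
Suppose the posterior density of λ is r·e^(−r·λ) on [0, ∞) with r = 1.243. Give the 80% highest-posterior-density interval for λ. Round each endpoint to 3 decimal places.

The exponential density is strictly decreasing on [0, ∞), so the HPD interval is anchored at 0: [0, q] with P(λ ≤ q) = 0.80.
q = −ln(1 − 0.80) / 1.243 = 1.6094 / 1.243 = 1.295.

[0.000, 1.295]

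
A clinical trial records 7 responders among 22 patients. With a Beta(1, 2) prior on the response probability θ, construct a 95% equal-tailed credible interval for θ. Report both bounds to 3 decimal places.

Posterior: Beta(1+7, 2+15) = Beta(8, 17).
Equal-tailed 95% interval: the 0.025 and 0.975 quantiles of Beta(8, 17).
Posterior mean ≈ 0.320, SD ≈ 0.091; a Normal approximation gives roughly [0.141, 0.499].
Exact: F⁻¹(0.025) = 0.156; F⁻¹(0.975) = 0.511.

[0.156, 0.511]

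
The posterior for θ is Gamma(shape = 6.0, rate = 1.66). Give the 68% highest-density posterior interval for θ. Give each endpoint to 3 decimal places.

The posterior is unimodal and skewed, so the HPD interval has equal density at both endpoints and is the shortest 68% interval.
Solving f(1.847) = f(4.587) with F(4.587) − F(1.847) = 0.68 gives [1.847, 4.587].
For comparison, the equal-tailed interval is [2.187, 5.039]; the HPD is narrower and shifted toward the mode.

[1.847, 4.587]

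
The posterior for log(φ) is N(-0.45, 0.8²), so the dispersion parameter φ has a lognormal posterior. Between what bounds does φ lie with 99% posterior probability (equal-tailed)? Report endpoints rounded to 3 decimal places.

[0.081, 5.006]

On the log scale the 99% interval is -0.45 ± 2.576 × 0.8 = [-2.5107, 1.6107].
Exponentiate: [e^-2.5107, e^1.6107] = [0.081, 5.006].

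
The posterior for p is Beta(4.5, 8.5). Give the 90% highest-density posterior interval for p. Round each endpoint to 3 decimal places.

[0.136, 0.550]

The posterior is unimodal and skewed, so the HPD interval has equal density at both endpoints and is the shortest 90% interval.
Solving f(0.136) = f(0.550) with F(0.550) − F(0.136) = 0.90 gives [0.136, 0.550].
For comparison, the equal-tailed interval is [0.151, 0.569]; the HPD is narrower and shifted toward the mode.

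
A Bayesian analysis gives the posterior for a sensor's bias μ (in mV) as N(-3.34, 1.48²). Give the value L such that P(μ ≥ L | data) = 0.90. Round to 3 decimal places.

-5.237

Need L with P(μ ≥ L) = 0.90: L = -3.34 − z_{0.1}·1.48.
z = 1.282; L = -3.34 − 1.282 × 1.48 = -5.237.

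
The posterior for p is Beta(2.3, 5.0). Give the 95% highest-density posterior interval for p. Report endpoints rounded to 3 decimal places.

The posterior is unimodal and skewed, so the HPD interval has equal density at both endpoints and is the shortest 95% interval.
Solving f(0.034) = f(0.623) with F(0.623) − F(0.034) = 0.95 gives [0.034, 0.623].
For comparison, the equal-tailed interval is [0.059, 0.665]; the HPD is narrower and shifted toward the mode.

[0.034, 0.623]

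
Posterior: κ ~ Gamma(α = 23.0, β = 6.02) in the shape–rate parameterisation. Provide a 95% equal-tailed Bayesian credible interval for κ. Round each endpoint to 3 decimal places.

Posterior: Gamma(shape 23.0, rate 6.02).
Equal-tailed 95% interval: Gamma(23.0, 6.02) quantiles at 0.025 and 0.975.
Posterior mean ≈ 3.821, SD ≈ 0.797; a Normal approximation gives roughly [2.259, 5.382].
Exact: lower = 2.422; upper = 5.533.

[2.422, 5.533]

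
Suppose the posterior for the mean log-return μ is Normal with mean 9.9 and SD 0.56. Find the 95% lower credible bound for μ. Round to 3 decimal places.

8.979

Need L with P(μ ≥ L) = 0.95: L = 9.9 − z_{0.05}·0.56.
z = 1.645; L = 9.9 − 1.645 × 0.56 = 8.979.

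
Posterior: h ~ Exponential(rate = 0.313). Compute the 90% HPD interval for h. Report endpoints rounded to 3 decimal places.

The exponential density is strictly decreasing on [0, ∞), so the HPD interval is anchored at 0: [0, q] with P(h ≤ q) = 0.90.
q = −ln(1 − 0.90) / 0.313 = 2.3026 / 0.313 = 7.357.

[0.000, 7.357]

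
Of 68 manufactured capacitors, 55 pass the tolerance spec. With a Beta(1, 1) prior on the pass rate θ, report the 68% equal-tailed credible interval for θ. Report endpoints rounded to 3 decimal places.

[0.753, 0.847]

Posterior: Beta(1+55, 1+13) = Beta(56, 14).
Equal-tailed 68% interval: the 0.16 and 0.84 quantiles of Beta(56, 14).
Posterior mean ≈ 0.800, SD ≈ 0.047; a Normal approximation gives roughly [0.753, 0.847].
Exact: F⁻¹(0.16) = 0.753; F⁻¹(0.84) = 0.847.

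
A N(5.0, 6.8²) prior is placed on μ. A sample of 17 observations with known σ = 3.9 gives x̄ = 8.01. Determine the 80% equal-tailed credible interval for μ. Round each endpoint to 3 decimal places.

[6.752, 9.154]

Posterior precision = 1/6.8² + 17/3.9² = 0.0216 + 1.1177 = 1.1393, so posterior SD = 0.9369.
Posterior mean = (5.0/6.8² + 17·8.01/3.9²) / 1.1393 = 7.9529.
Interval: 7.9529 ± 1.282 × 0.9369 → [6.752, 9.154].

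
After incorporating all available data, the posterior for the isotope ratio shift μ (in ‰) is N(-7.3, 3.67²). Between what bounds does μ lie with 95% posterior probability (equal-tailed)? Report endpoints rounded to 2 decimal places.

[-14.49, -0.11]

The posterior is symmetric, so the 95% equal-tailed interval is μ = -7.3 ± z·3.67 with z = 1.960.
Half-width: 1.960 × 3.67 = 7.19.
-7.3 − 7.19 = -14.49; -7.3 + 7.19 = -0.11.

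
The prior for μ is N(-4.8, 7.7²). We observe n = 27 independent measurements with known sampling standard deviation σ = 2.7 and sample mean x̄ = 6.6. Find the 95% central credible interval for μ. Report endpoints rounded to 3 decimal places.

[5.532, 7.564]

Posterior precision = 1/7.7² + 27/2.7² = 0.0169 + 3.7037 = 3.7206, so posterior SD = 0.5184.
Posterior mean = (-4.8/7.7² + 27·6.6/2.7²) / 3.7206 = 6.5483.
Interval: 6.5483 ± 1.960 × 0.5184 → [5.532, 7.564].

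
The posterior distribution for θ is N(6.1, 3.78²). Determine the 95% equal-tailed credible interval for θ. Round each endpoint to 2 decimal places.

The posterior is symmetric, so the 95% equal-tailed interval is θ = 6.1 ± z·3.78 with z = 1.960.
Half-width: 1.960 × 3.78 = 7.41.
6.1 − 7.41 = -1.31; 6.1 + 7.41 = 13.51.

[-1.31, 13.51]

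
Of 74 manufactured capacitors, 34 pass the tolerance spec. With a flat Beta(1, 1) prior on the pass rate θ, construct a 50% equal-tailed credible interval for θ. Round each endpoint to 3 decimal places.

Posterior: Beta(1+34, 1+40) = Beta(35, 41).
Equal-tailed 50% interval: the 0.25 and 0.75 quantiles of Beta(35, 41).
Posterior mean ≈ 0.461, SD ≈ 0.057; a Normal approximation gives roughly [0.422, 0.499].
Exact: F⁻¹(0.25) = 0.422; F⁻¹(0.75) = 0.499.

[0.422, 0.499]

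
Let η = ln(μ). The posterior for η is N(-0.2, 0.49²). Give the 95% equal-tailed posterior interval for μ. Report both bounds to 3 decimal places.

On the log scale the 95% interval is -0.2 ± 1.960 × 0.49 = [-1.1604, 0.7604].
Exponentiate: [e^-1.1604, e^0.7604] = [0.313, 2.139].

[0.313, 2.139]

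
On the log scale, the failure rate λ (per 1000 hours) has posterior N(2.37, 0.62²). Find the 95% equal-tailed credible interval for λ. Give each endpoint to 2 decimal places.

On the log scale the 95% interval is 2.37 ± 1.960 × 0.62 = [1.1548, 3.5852].
Exponentiate: [e^1.1548, e^3.5852] = [3.17, 36.06].

[3.17, 36.06]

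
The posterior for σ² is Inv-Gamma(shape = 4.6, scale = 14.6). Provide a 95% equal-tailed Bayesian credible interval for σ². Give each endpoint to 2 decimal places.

Inverse-Gamma(4.6, 14.6) quantiles: F⁻¹(0.025) and F⁻¹(0.975).
Equivalently, 1/σ² ~ Gamma(4.6, rate = 14.6); invert its 0.975 and 0.025 quantiles.
Posterior mean ≈ 4.06, SD ≈ 2.52; a Normal approximation gives roughly [-0.87, 8.99].
Exact: lower = 1.51; upper = 10.40.

[1.51, 10.40]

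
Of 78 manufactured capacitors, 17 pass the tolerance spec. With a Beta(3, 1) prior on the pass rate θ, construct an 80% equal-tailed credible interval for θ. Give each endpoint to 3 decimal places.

Posterior: Beta(3+17, 1+61) = Beta(20, 62).
Equal-tailed 80% interval: the 0.1 and 0.9 quantiles of Beta(20, 62).
Posterior mean ≈ 0.244, SD ≈ 0.047; a Normal approximation gives roughly [0.183, 0.304].
Exact: F⁻¹(0.1) = 0.185; F⁻¹(0.9) = 0.306.

[0.185, 0.306]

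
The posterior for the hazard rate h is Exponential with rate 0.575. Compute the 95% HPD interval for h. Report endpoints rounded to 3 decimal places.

[0.000, 5.210]

The exponential density is strictly decreasing on [0, ∞), so the HPD interval is anchored at 0: [0, q] with P(h ≤ q) = 0.95.
q = −ln(1 − 0.95) / 0.575 = 2.9957 / 0.575 = 5.210.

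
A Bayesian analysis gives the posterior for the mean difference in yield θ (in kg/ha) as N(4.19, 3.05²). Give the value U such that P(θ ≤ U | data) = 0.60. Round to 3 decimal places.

Need U with P(θ ≤ U) = 0.60: U = 4.19 + z_{0.4}·3.05.
z = 0.253; U = 4.19 + 0.253 × 3.05 = 4.963.

4.963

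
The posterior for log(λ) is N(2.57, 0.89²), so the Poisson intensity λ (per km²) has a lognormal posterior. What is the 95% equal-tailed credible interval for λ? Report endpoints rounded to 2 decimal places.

[2.28, 74.77]

On the log scale the 95% interval is 2.57 ± 1.960 × 0.89 = [0.8256, 4.3144].
Exponentiate: [e^0.8256, e^4.3144] = [2.28, 74.77].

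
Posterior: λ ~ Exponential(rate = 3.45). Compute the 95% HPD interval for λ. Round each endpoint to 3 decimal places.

The exponential density is strictly decreasing on [0, ∞), so the HPD interval is anchored at 0: [0, q] with P(λ ≤ q) = 0.95.
q = −ln(1 − 0.95) / 3.45 = 2.9957 / 3.45 = 0.868.

[0.000, 0.868]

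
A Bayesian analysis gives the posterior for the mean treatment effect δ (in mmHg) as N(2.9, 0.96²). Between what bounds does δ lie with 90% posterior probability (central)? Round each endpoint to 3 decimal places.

[1.321, 4.479]

The posterior is symmetric, so the 90% equal-tailed interval is δ = 2.9 ± z·0.96 with z = 1.645.
Half-width: 1.645 × 0.96 = 1.579.
2.9 − 1.579 = 1.321; 2.9 + 1.579 = 4.479.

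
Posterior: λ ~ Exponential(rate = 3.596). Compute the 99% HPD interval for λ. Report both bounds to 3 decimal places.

The exponential density is strictly decreasing on [0, ∞), so the HPD interval is anchored at 0: [0, q] with P(λ ≤ q) = 0.99.
q = −ln(1 − 0.99) / 3.596 = 4.6052 / 3.596 = 1.281.

[0.000, 1.281]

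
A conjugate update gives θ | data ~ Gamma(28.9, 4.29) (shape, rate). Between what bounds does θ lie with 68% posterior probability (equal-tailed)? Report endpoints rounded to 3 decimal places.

[5.497, 7.975]

Posterior: Gamma(shape 28.9, rate 4.29).
Equal-tailed 68% interval: Gamma(28.9, 4.29) quantiles at 0.16 and 0.84.
Posterior mean ≈ 6.737, SD ≈ 1.253; a Normal approximation gives roughly [5.490, 7.983].
Exact: lower = 5.497; upper = 7.975.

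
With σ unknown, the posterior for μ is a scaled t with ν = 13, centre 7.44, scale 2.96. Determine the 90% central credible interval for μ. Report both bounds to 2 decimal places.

[2.20, 12.68]

The t_13 distribution is symmetric; the 90% interval is 7.44 ± t·2.96 with t_{0.95,13} = 1.771.
Half-width: 1.771 × 2.96 = 5.24.
7.44 − 5.24 = 2.20; 7.44 + 5.24 = 12.68.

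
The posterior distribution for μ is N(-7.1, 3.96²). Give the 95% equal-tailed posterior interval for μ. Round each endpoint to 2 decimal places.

The posterior is symmetric, so the 95% equal-tailed interval is μ = -7.1 ± z·3.96 with z = 1.960.
Half-width: 1.960 × 3.96 = 7.76.
-7.1 − 7.76 = -14.86; -7.1 + 7.76 = 0.66.

[-14.86, 0.66]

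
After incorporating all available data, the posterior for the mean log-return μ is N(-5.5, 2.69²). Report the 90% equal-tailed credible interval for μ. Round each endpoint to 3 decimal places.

The posterior is symmetric, so the 90% equal-tailed interval is μ = -5.5 ± z·2.69 with z = 1.645.
Half-width: 1.645 × 2.69 = 4.425.
-5.5 − 4.425 = -9.925; -5.5 + 4.425 = -1.075.

[-9.925, -1.075]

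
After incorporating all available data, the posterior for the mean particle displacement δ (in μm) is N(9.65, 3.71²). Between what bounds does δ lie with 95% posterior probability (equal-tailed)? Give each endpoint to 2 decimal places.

The posterior is symmetric, so the 95% equal-tailed interval is δ = 9.65 ± z·3.71 with z = 1.960.
Half-width: 1.960 × 3.71 = 7.27.
9.65 − 7.27 = 2.38; 9.65 + 7.27 = 16.92.

[2.38, 16.92]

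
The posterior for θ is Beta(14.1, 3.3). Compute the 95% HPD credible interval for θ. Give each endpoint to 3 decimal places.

[0.631, 0.968]

The posterior is unimodal and skewed, so the HPD interval has equal density at both endpoints and is the shortest 95% interval.
Solving f(0.631) = f(0.968) with F(0.968) − F(0.631) = 0.95 gives [0.631, 0.968].
For comparison, the equal-tailed interval is [0.602, 0.952]; the HPD is narrower and shifted toward the mode.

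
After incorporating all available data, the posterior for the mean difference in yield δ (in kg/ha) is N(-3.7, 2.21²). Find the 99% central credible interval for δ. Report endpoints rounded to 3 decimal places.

The posterior is symmetric, so the 99% equal-tailed interval is δ = -3.7 ± z·2.21 with z = 2.576.
Half-width: 2.576 × 2.21 = 5.693.
-3.7 − 5.693 = -9.393; -3.7 + 5.693 = 1.993.

[-9.393, 1.993]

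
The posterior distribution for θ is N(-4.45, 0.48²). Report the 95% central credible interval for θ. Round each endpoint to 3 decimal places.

The posterior is symmetric, so the 95% equal-tailed interval is θ = -4.45 ± z·0.48 with z = 1.960.
Half-width: 1.960 × 0.48 = 0.941.
-4.45 − 0.941 = -5.391; -4.45 + 0.941 = -3.509.

[-5.391, -3.509]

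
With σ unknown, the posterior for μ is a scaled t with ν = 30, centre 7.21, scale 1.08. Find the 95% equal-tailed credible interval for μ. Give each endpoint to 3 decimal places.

[5.004, 9.416]

The t_30 distribution is symmetric; the 95% interval is 7.21 ± t·1.08 with t_{0.975,30} = 2.042.
Half-width: 2.042 × 1.08 = 2.206.
7.21 − 2.206 = 5.004; 7.21 + 2.206 = 9.416.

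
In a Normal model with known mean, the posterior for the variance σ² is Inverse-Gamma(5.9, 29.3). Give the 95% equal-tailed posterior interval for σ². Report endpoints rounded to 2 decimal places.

Inverse-Gamma(5.9, 29.3) quantiles: F⁻¹(0.025) and F⁻¹(0.975).
Equivalently, 1/σ² ~ Gamma(5.9, rate = 29.3); invert its 0.975 and 0.025 quantiles.
Posterior mean ≈ 5.98, SD ≈ 3.03; a Normal approximation gives roughly [0.05, 11.91].
Exact: lower = 2.54; upper = 13.68.

[2.54, 13.68]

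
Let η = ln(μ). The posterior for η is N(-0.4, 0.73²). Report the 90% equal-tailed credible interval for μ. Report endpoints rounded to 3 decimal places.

On the log scale the 90% interval is -0.4 ± 1.645 × 0.73 = [-1.6007, 0.8007].
Exponentiate: [e^-1.6007, e^0.8007] = [0.202, 2.227].

[0.202, 2.227]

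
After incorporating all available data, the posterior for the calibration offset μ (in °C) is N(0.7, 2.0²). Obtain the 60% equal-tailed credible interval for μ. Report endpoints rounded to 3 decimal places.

[-0.983, 2.383]

The posterior is symmetric, so the 60% equal-tailed interval is μ = 0.7 ± z·2.0 with z = 0.842.
Half-width: 0.842 × 2.0 = 1.683.
0.7 − 1.683 = -0.983; 0.7 + 1.683 = 2.383.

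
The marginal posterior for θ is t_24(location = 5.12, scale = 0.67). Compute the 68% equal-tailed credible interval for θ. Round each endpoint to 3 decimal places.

[4.440, 5.800]

The t_24 distribution is symmetric; the 68% interval is 5.12 ± t·0.67 with t_{0.84,24} = 1.015.
Half-width: 1.015 × 0.67 = 0.680.
5.12 − 0.680 = 4.440; 5.12 + 0.680 = 5.800.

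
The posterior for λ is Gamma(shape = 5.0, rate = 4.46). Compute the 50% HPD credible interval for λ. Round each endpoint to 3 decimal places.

[0.622, 1.242]

The posterior is unimodal and skewed, so the HPD interval has equal density at both endpoints and is the shortest 50% interval.
Solving f(0.622) = f(1.242) with F(1.242) − F(0.622) = 0.50 gives [0.622, 1.242].
For comparison, the equal-tailed interval is [0.755, 1.407]; the HPD is narrower and shifted toward the mode.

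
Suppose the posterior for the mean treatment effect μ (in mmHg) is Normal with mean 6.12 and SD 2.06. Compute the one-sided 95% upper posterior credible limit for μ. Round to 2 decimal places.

9.51

Need U with P(μ ≤ U) = 0.95: U = 6.12 + z_{0.05}·2.06.
z = 1.645; U = 6.12 + 1.645 × 2.06 = 9.51.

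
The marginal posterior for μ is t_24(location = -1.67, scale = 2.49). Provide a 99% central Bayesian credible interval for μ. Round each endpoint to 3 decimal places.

The t_24 distribution is symmetric; the 99% interval is -1.67 ± t·2.49 with t_{0.995,24} = 2.797.
Half-width: 2.797 × 2.49 = 6.964.
-1.67 − 6.964 = -8.634; -1.67 + 6.964 = 5.294.

[-8.634, 5.294]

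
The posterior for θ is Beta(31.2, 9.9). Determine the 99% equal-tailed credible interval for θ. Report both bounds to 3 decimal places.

Posterior: Beta(31.2, 9.9).
Equal-tailed 99% interval: the 0.005 and 0.995 quantiles of Beta(31.2, 9.9).
Posterior mean ≈ 0.759, SD ≈ 0.066; a Normal approximation gives roughly [0.589, 0.929].
Exact: F⁻¹(0.005) = 0.570; F⁻¹(0.995) = 0.902.

[0.570, 0.902]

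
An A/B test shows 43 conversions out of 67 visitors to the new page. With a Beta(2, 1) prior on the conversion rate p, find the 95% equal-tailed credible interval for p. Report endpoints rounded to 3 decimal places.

Posterior: Beta(2+43, 1+24) = Beta(45, 25).
Equal-tailed 95% interval: the 0.025 and 0.975 quantiles of Beta(45, 25).
Posterior mean ≈ 0.643, SD ≈ 0.057; a Normal approximation gives roughly [0.531, 0.754].
Exact: F⁻¹(0.025) = 0.528; F⁻¹(0.975) = 0.750.

[0.528, 0.750]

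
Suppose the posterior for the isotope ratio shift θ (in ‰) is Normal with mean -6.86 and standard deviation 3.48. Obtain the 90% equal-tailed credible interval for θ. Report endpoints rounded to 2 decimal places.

The posterior is symmetric, so the 90% equal-tailed interval is θ = -6.86 ± z·3.48 with z = 1.645.
Half-width: 1.645 × 3.48 = 5.72.
-6.86 − 5.72 = -12.58; -6.86 + 5.72 = -1.14.

[-12.58, -1.14]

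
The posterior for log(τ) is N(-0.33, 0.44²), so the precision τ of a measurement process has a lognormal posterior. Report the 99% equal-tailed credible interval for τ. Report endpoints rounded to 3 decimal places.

On the log scale the 99% interval is -0.33 ± 2.576 × 0.44 = [-1.4634, 0.8034].
Exponentiate: [e^-1.4634, e^0.8034] = [0.231, 2.233].

[0.231, 2.233]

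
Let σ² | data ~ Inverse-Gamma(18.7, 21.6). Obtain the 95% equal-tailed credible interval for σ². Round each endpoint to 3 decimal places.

[0.769, 1.927]

Inverse-Gamma(18.7, 21.6) quantiles: F⁻¹(0.025) and F⁻¹(0.975).
Equivalently, 1/σ² ~ Gamma(18.7, rate = 21.6); invert its 0.975 and 0.025 quantiles.
Posterior mean ≈ 1.220, SD ≈ 0.299; a Normal approximation gives roughly [0.635, 1.806].
Exact: lower = 0.769; upper = 1.927.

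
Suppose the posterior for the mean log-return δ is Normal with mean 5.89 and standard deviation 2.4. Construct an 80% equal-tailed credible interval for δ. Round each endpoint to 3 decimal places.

[2.814, 8.966]

The posterior is symmetric, so the 80% equal-tailed interval is δ = 5.89 ± z·2.4 with z = 1.282.
Half-width: 1.282 × 2.4 = 3.076.
5.89 − 3.076 = 2.814; 5.89 + 3.076 = 8.966.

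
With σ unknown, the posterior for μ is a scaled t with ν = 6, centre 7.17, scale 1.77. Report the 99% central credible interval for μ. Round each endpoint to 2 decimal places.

[0.61, 13.73]

The t_6 distribution is symmetric; the 99% interval is 7.17 ± t·1.77 with t_{0.995,6} = 3.707.
Half-width: 3.707 × 1.77 = 6.56.
7.17 − 6.56 = 0.61; 7.17 + 6.56 = 13.73.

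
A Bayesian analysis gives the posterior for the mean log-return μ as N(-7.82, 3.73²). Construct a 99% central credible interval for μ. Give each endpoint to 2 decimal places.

[-17.43, 1.79]

The posterior is symmetric, so the 99% equal-tailed interval is μ = -7.82 ± z·3.73 with z = 2.576.
Half-width: 2.576 × 3.73 = 9.61.
-7.82 − 9.61 = -17.43; -7.82 + 9.61 = 1.79.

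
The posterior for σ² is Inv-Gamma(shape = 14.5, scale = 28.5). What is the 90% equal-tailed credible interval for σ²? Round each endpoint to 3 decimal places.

Inverse-Gamma(14.5, 28.5) quantiles: F⁻¹(0.05) and F⁻¹(0.95).
Equivalently, 1/σ² ~ Gamma(14.5, rate = 28.5); invert its 0.95 and 0.05 quantiles.
Posterior mean ≈ 2.111, SD ≈ 0.597; a Normal approximation gives roughly [1.129, 3.093].
Exact: lower = 1.339; upper = 3.219.

[1.339, 3.219]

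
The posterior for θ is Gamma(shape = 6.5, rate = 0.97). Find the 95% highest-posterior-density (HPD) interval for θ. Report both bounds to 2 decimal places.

[2.11, 11.93]

The posterior is unimodal and skewed, so the HPD interval has equal density at both endpoints and is the shortest 95% interval.
Solving f(2.11) = f(11.93) with F(11.93) − F(2.11) = 0.95 gives [2.11, 11.93].
For comparison, the equal-tailed interval is [2.58, 12.75]; the HPD is narrower and shifted toward the mode.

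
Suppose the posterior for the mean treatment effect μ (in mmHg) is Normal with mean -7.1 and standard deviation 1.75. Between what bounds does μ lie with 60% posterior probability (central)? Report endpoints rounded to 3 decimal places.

[-8.573, -5.627]

The posterior is symmetric, so the 60% equal-tailed interval is μ = -7.1 ± z·1.75 with z = 0.842.
Half-width: 0.842 × 1.75 = 1.473.
-7.1 − 1.473 = -8.573; -7.1 + 1.473 = -5.627.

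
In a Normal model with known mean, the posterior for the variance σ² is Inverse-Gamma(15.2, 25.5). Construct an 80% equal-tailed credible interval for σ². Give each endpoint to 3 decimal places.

[1.252, 2.436]

Inverse-Gamma(15.2, 25.5) quantiles: F⁻¹(0.1) and F⁻¹(0.9).
Equivalently, 1/σ² ~ Gamma(15.2, rate = 25.5); invert its 0.9 and 0.1 quantiles.
Posterior mean ≈ 1.796, SD ≈ 0.494; a Normal approximation gives roughly [1.162, 2.429].
Exact: lower = 1.252; upper = 2.436.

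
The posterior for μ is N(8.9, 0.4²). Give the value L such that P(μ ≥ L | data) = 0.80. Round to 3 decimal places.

Need L with P(μ ≥ L) = 0.80: L = 8.9 − z_{0.2}·0.4.
z = 0.842; L = 8.9 − 0.842 × 0.4 = 8.563.

8.563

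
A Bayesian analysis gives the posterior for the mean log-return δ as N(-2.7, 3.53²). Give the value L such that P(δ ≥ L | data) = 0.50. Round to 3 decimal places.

-2.700

Need L with P(δ ≥ L) = 0.50: L = -2.7 − z_{0.5}·3.53.
z = 0.000; L = -2.7 − 0.000 × 3.53 = -2.700.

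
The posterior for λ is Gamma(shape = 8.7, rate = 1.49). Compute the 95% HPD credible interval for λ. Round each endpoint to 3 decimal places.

The posterior is unimodal and skewed, so the HPD interval has equal density at both endpoints and is the shortest 95% interval.
Solving f(2.299) = f(9.782) with F(9.782) − F(2.299) = 0.95 gives [2.299, 9.782].
For comparison, the equal-tailed interval is [2.627, 10.311]; the HPD is narrower and shifted toward the mode.

[2.299, 9.782]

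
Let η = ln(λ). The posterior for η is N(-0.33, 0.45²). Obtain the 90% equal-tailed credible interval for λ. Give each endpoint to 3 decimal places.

On the log scale the 90% interval is -0.33 ± 1.645 × 0.45 = [-1.0702, 0.4102].
Exponentiate: [e^-1.0702, e^0.4102] = [0.343, 1.507].

[0.343, 1.507]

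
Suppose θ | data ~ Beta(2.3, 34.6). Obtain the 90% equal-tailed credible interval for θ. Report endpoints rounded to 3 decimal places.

Posterior: Beta(2.3, 34.6).
Equal-tailed 90% interval: the 0.05 and 0.95 quantiles of Beta(2.3, 34.6).
Posterior mean ≈ 0.062, SD ≈ 0.039; a Normal approximation gives roughly [-0.002, 0.127].
Exact: F⁻¹(0.05) = 0.014; F⁻¹(0.95) = 0.138.

[0.014, 0.138]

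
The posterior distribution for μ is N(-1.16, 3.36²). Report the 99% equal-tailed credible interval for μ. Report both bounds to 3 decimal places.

The posterior is symmetric, so the 99% equal-tailed interval is μ = -1.16 ± z·3.36 with z = 2.576.
Half-width: 2.576 × 3.36 = 8.655.
-1.16 − 8.655 = -9.815; -1.16 + 8.655 = 7.495.

[-9.815, 7.495]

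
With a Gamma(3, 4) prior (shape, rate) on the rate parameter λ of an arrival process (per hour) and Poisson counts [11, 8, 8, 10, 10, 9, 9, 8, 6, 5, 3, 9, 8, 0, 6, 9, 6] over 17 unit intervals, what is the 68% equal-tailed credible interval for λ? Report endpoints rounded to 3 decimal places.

Posterior: Gamma(3+125, 4+17) = Gamma(128, 21) (shape, rate).
Equal-tailed 68% interval: Gamma(128, 21) quantiles at 0.16 and 0.84.
Posterior mean ≈ 6.095, SD ≈ 0.539; a Normal approximation gives roughly [5.559, 6.631].
Exact: lower = 5.560; upper = 6.630.

[5.560, 6.630]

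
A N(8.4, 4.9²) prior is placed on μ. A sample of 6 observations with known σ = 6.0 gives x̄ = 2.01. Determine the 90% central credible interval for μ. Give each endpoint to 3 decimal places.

Posterior precision = 1/4.9² + 6/6.0² = 0.0416 + 0.1667 = 0.2083, so posterior SD = 2.1910.
Posterior mean = (8.4/4.9² + 6·2.01/6.0²) / 0.2083 = 3.2876.
Interval: 3.2876 ± 1.645 × 2.1910 → [-0.316, 6.891].

[-0.316, 6.891]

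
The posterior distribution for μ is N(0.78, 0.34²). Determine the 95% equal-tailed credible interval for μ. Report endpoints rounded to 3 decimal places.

[0.114, 1.446]

The posterior is symmetric, so the 95% equal-tailed interval is μ = 0.78 ± z·0.34 with z = 1.960.
Half-width: 1.960 × 0.34 = 0.666.
0.78 − 0.666 = 0.114; 0.78 + 0.666 = 1.446.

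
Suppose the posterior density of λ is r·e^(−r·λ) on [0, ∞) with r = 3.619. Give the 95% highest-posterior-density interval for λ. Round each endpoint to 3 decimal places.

The exponential density is strictly decreasing on [0, ∞), so the HPD interval is anchored at 0: [0, q] with P(λ ≤ q) = 0.95.
q = −ln(1 − 0.95) / 3.619 = 2.9957 / 3.619 = 0.828.

[0.000, 0.828]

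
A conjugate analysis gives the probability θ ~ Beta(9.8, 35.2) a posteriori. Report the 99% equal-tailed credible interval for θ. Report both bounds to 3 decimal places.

[0.087, 0.394]

Posterior: Beta(9.8, 35.2).
Equal-tailed 99% interval: the 0.005 and 0.995 quantiles of Beta(9.8, 35.2).
Posterior mean ≈ 0.218, SD ≈ 0.061; a Normal approximation gives roughly [0.061, 0.375].
Exact: F⁻¹(0.005) = 0.087; F⁻¹(0.995) = 0.394.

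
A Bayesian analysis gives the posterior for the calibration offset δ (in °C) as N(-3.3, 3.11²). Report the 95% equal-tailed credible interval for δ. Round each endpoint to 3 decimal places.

[-9.395, 2.795]

The posterior is symmetric, so the 95% equal-tailed interval is δ = -3.3 ± z·3.11 with z = 1.960.
Half-width: 1.960 × 3.11 = 6.095.
-3.3 − 6.095 = -9.395; -3.3 + 6.095 = 2.795.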